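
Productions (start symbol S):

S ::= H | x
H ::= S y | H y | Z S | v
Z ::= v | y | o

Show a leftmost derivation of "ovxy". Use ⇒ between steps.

S⇒H⇒ZS⇒oS⇒oH⇒oZS⇒ovS⇒ovH⇒ovSy⇒ovxy

S ⇒ H   [S ::= H]
H ⇒ ZS   [H ::= Z S]
ZS ⇒ oS   [Z ::= o]
oS ⇒ oH   [S ::= H]
oH ⇒ oZS   [H ::= Z S]
oZS ⇒ ovS   [Z ::= v]
ovS ⇒ ovH   [S ::= H]
ovH ⇒ ovSy   [H ::= S y]
ovSy ⇒ ovxy   [S ::= x]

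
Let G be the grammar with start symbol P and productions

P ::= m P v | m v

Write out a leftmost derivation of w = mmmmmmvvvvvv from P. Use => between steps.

P => mPv   [P ::= m P v]
mPv => mmPvv   [P ::= m P v]
mmPvv => mmmPvvv   [P ::= m P v]
mmmPvvv => mmmmPvvvv   [P ::= m P v]
mmmmPvvvv => mmmmmPvvvvv   [P ::= m P v]
mmmmmPvvvvv => mmmmmmvvvvvv   [P ::= m v]

P=>mPv=>mmPvv=>mmmPvvv=>mmmmPvvvv=>mmmmmPvvvvv=>mmmmmmvvvvvv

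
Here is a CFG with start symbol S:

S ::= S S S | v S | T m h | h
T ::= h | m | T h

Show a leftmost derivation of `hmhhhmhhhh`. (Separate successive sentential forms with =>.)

S=>SSS=>hSS=>hSSSS=>hTmhSSS=>hThmhSSS=>hThhmhSSS=>hThhhmhSSS=>hmhhhmhSSS=>hmhhhmhhSS=>hmhhhmhhhS=>hmhhhmhhhh

S => SSS   [S ::= S S S]
SSS => hSS   [S ::= h]
hSS => hSSSS   [S ::= S S S]
hSSSS => hTmhSSS   [S ::= T m h]
hTmhSSS => hThmhSSS   [T ::= T h]
hThmhSSS => hThhmhSSS   [T ::= T h]
hThhmhSSS => hThhhmhSSS   [T ::= T h]
hThhhmhSSS => hmhhhmhSSS   [T ::= m]
hmhhhmhSSS => hmhhhmhhSS   [S ::= h]
hmhhhmhhSS => hmhhhmhhhS   [S ::= h]
hmhhhmhhhS => hmhhhmhhhh   [S ::= h]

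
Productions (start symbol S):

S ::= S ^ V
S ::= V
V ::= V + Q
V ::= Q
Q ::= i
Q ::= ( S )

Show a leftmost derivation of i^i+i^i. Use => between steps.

S => S^V => S^V^V => V^V^V => Q^V^V => i^V^V => i^V+Q^V => i^Q+Q^V => i^i+Q^V => i^i+i^V => i^i+i^Q => i^i+i^i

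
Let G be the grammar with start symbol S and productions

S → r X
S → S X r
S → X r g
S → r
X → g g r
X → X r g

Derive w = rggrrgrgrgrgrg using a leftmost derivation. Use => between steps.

S => rX => rXrg => rXrgrg => rXrgrgrg => rXrgrgrgrg => rXrgrgrgrgrg => rggrrgrgrgrgrg

S => rX   [S → r X]
rX => rXrg   [X → X r g]
rXrg => rXrgrg   [X → X r g]
rXrgrg => rXrgrgrg   [X → X r g]
rXrgrgrg => rXrgrgrgrg   [X → X r g]
rXrgrgrgrg => rXrgrgrgrgrg   [X → X r g]
rXrgrgrgrgrg => rggrrgrgrgrgrg   [X → g g r]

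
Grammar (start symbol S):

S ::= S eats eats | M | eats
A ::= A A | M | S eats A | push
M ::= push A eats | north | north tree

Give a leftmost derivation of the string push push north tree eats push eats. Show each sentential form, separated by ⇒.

S ⇒ M ⇒ push A eats ⇒ push A A eats ⇒ push M A eats ⇒ push push A eats A eats ⇒ push push M eats A eats ⇒ push push north tree eats A eats ⇒ push push north tree eats push eats

S ⇒ M   [S ::= M]
M ⇒ push A eats   [M ::= push A eats]
push A eats ⇒ push A A eats   [A ::= A A]
push A A eats ⇒ push M A eats   [A ::= M]
push M A eats ⇒ push push A eats A eats   [M ::= push A eats]
push push A eats A eats ⇒ push push M eats A eats   [A ::= M]
push push M eats A eats ⇒ push push north tree eats A eats   [M ::= north tree]
push push north tree eats A eats ⇒ push push north tree eats push eats   [A ::= push]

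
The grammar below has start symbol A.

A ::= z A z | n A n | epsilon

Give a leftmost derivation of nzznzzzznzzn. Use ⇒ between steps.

A ⇒ nAn ⇒ nzAzn ⇒ nzzAzzn ⇒ nzznAnzzn ⇒ nzznzAznzzn ⇒ nzznzzAzznzzn ⇒ nzznzzzznzzn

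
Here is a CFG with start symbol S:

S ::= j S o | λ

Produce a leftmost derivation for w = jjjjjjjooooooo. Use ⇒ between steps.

S ⇒ jSo ⇒ jjSoo ⇒ jjjSooo ⇒ jjjjSoooo ⇒ jjjjjSooooo ⇒ jjjjjjSoooooo ⇒ jjjjjjjSooooooo ⇒ jjjjjjjooooooo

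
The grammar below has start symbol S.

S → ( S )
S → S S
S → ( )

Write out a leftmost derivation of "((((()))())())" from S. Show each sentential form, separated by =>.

S => (S)   [S → ( S )]
(S) => (SS)   [S → S S]
(SS) => ((S)S)   [S → ( S )]
((S)S) => ((SS)S)   [S → S S]
((SS)S) => (((S)S)S)   [S → ( S )]
(((S)S)S) => ((((S))S)S)   [S → ( S )]
((((S))S)S) => ((((()))S)S)   [S → ( )]
((((()))S)S) => ((((()))())S)   [S → ( )]
((((()))())S) => ((((()))())())   [S → ( )]

S=>(S)=>(SS)=>((S)S)=>((SS)S)=>(((S)S)S)=>((((S))S)S)=>((((()))S)S)=>((((()))())S)=>((((()))())())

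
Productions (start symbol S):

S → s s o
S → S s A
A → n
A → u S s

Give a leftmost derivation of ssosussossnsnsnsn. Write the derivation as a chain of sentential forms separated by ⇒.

S⇒SsA⇒SsAsA⇒SsAsAsA⇒SsAsAsAsA⇒SsAsAsAsAsA⇒ssosAsAsAsAsA⇒ssosuSssAsAsAsA⇒ssosussossAsAsAsA⇒ssosussossnsAsAsA⇒ssosussossnsnsAsA⇒ssosussossnsnsnsA⇒ssosussossnsnsnsn

S ⇒ SsA   [S → S s A]
SsA ⇒ SsAsA   [S → S s A]
SsAsA ⇒ SsAsAsA   [S → S s A]
SsAsAsA ⇒ SsAsAsAsA   [S → S s A]
SsAsAsAsA ⇒ SsAsAsAsAsA   [S → S s A]
SsAsAsAsAsA ⇒ ssosAsAsAsAsA   [S → s s o]
ssosAsAsAsAsA ⇒ ssosuSssAsAsAsA   [A → u S s]
ssosuSssAsAsAsA ⇒ ssosussossAsAsAsA   [S → s s o]
ssosussossAsAsAsA ⇒ ssosussossnsAsAsA   [A → n]
ssosussossnsAsAsA ⇒ ssosussossnsnsAsA   [A → n]
ssosussossnsnsAsA ⇒ ssosussossnsnsnsA   [A → n]
ssosussossnsnsnsA ⇒ ssosussossnsnsnsn   [A → n]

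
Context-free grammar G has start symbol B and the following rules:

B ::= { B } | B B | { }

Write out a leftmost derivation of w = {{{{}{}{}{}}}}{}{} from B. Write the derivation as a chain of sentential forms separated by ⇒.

B ⇒ BB   [B ::= B B]
BB ⇒ BBB   [B ::= B B]
BBB ⇒ {B}BB   [B ::= { B }]
{B}BB ⇒ {{B}}BB   [B ::= { B }]
{{B}}BB ⇒ {{{B}}}BB   [B ::= { B }]
{{{B}}}BB ⇒ {{{BB}}}BB   [B ::= B B]
{{{BB}}}BB ⇒ {{{BBB}}}BB   [B ::= B B]
{{{BBB}}}BB ⇒ {{{BBBB}}}BB   [B ::= B B]
{{{BBBB}}}BB ⇒ {{{{}BBB}}}BB   [B ::= { }]
{{{{}BBB}}}BB ⇒ {{{{}{}BB}}}BB   [B ::= { }]
{{{{}{}BB}}}BB ⇒ {{{{}{}{}B}}}BB   [B ::= { }]
{{{{}{}{}B}}}BB ⇒ {{{{}{}{}{}}}}BB   [B ::= { }]
{{{{}{}{}{}}}}BB ⇒ {{{{}{}{}{}}}}{}B   [B ::= { }]
{{{{}{}{}{}}}}{}B ⇒ {{{{}{}{}{}}}}{}{}   [B ::= { }]

B ⇒ BB ⇒ BBB ⇒ {B}BB ⇒ {{B}}BB ⇒ {{{B}}}BB ⇒ {{{BB}}}BB ⇒ {{{BBB}}}BB ⇒ {{{BBBB}}}BB ⇒ {{{{}BBB}}}BB ⇒ {{{{}{}BB}}}BB ⇒ {{{{}{}{}B}}}BB ⇒ {{{{}{}{}{}}}}BB ⇒ {{{{}{}{}{}}}}{}B ⇒ {{{{}{}{}{}}}}{}{}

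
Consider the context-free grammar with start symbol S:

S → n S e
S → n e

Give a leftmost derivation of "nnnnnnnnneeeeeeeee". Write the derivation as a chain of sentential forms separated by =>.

S=>nSe=>nnSee=>nnnSeee=>nnnnSeeee=>nnnnnSeeeee=>nnnnnnSeeeeee=>nnnnnnnSeeeeeee=>nnnnnnnnSeeeeeeee=>nnnnnnnnneeeeeeeee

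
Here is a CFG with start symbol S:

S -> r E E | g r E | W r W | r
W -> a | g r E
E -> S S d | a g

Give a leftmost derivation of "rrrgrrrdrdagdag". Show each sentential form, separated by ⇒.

S ⇒ rEE ⇒ rSSdE ⇒ rrSdE ⇒ rrrEEdE ⇒ rrrSSdEdE ⇒ rrrgrESdEdE ⇒ rrrgrSSdSdEdE ⇒ rrrgrrSdSdEdE ⇒ rrrgrrrdSdEdE ⇒ rrrgrrrdrdEdE ⇒ rrrgrrrdrdagdE ⇒ rrrgrrrdrdagdag

S ⇒ rEE   [S -> r E E]
rEE ⇒ rSSdE   [E -> S S d]
rSSdE ⇒ rrSdE   [S -> r]
rrSdE ⇒ rrrEEdE   [S -> r E E]
rrrEEdE ⇒ rrrSSdEdE   [E -> S S d]
rrrSSdEdE ⇒ rrrgrESdEdE   [S -> g r E]
rrrgrESdEdE ⇒ rrrgrSSdSdEdE   [E -> S S d]
rrrgrSSdSdEdE ⇒ rrrgrrSdSdEdE   [S -> r]
rrrgrrSdSdEdE ⇒ rrrgrrrdSdEdE   [S -> r]
rrrgrrrdSdEdE ⇒ rrrgrrrdrdEdE   [S -> r]
rrrgrrrdrdEdE ⇒ rrrgrrrdrdagdE   [E -> a g]
rrrgrrrdrdagdE ⇒ rrrgrrrdrdagdag   [E -> a g]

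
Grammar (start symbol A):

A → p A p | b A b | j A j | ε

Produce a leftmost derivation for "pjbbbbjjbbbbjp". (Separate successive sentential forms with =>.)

A => pAp   [A → p A p]
pAp => pjAjp   [A → j A j]
pjAjp => pjbAbjp   [A → b A b]
pjbAbjp => pjbbAbbjp   [A → b A b]
pjbbAbbjp => pjbbbAbbbjp   [A → b A b]
pjbbbAbbbjp => pjbbbbAbbbbjp   [A → b A b]
pjbbbbAbbbbjp => pjbbbbjAjbbbbjp   [A → j A j]
pjbbbbjAjbbbbjp => pjbbbbjjbbbbjp   [A → ε]

A=>pAp=>pjAjp=>pjbAbjp=>pjbbAbbjp=>pjbbbAbbbjp=>pjbbbbAbbbbjp=>pjbbbbjAjbbbbjp=>pjbbbbjjbbbbjp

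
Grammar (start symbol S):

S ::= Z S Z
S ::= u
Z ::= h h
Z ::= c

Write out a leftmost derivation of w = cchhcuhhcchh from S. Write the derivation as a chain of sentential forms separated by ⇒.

S⇒ZSZ⇒cSZ⇒cZSZZ⇒ccSZZ⇒ccZSZZZ⇒cchhSZZZ⇒cchhZSZZZZ⇒cchhcSZZZZ⇒cchhcuZZZZ⇒cchhcuhhZZZ⇒cchhcuhhcZZ⇒cchhcuhhccZ⇒cchhcuhhcchh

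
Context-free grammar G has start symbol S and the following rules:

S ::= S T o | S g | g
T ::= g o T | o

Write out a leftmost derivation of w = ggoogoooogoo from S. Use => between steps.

S => STo => SgTo => STogTo => SToTogTo => SgToTogTo => STogToTogTo => SgTogToTogTo => ggTogToTogTo => ggoogToTogTo => ggoogooTogTo => ggoogoooogTo => ggoogoooogoo

S => STo   [S ::= S T o]
STo => SgTo   [S ::= S g]
SgTo => STogTo   [S ::= S T o]
STogTo => SToTogTo   [S ::= S T o]
SToTogTo => SgToTogTo   [S ::= S g]
SgToTogTo => STogToTogTo   [S ::= S T o]
STogToTogTo => SgTogToTogTo   [S ::= S g]
SgTogToTogTo => ggTogToTogTo   [S ::= g]
ggTogToTogTo => ggoogToTogTo   [T ::= o]
ggoogToTogTo => ggoogooTogTo   [T ::= o]
ggoogooTogTo => ggoogoooogTo   [T ::= o]
ggoogoooogTo => ggoogoooogoo   [T ::= o]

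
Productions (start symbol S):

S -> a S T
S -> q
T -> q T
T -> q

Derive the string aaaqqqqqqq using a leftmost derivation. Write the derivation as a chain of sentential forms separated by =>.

S=>aST=>aaSTT=>aaaSTTT=>aaaqTTT=>aaaqqTTT=>aaaqqqTTT=>aaaqqqqTTT=>aaaqqqqqTT=>aaaqqqqqqT=>aaaqqqqqqq

S => aST   [S -> a S T]
aST => aaSTT   [S -> a S T]
aaSTT => aaaSTTT   [S -> a S T]
aaaSTTT => aaaqTTT   [S -> q]
aaaqTTT => aaaqqTTT   [T -> q T]
aaaqqTTT => aaaqqqTTT   [T -> q T]
aaaqqqTTT => aaaqqqqTTT   [T -> q T]
aaaqqqqTTT => aaaqqqqqTT   [T -> q]
aaaqqqqqTT => aaaqqqqqqT   [T -> q]
aaaqqqqqqT => aaaqqqqqqq   [T -> q]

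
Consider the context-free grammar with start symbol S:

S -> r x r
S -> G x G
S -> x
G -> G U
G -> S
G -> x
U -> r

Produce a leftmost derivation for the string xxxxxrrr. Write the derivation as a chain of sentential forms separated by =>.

S => GxG => xxG => xxGU => xxSU => xxGxGU => xxxxGU => xxxxGUU => xxxxGUUU => xxxxxUUU => xxxxxrUU => xxxxxrrU => xxxxxrrr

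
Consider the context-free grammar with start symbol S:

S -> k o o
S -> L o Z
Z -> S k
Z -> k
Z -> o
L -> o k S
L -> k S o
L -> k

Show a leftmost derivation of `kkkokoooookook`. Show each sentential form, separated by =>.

S => LoZ   [S -> L o Z]
LoZ => kSooZ   [L -> k S o]
kSooZ => kLoZooZ   [S -> L o Z]
kLoZooZ => kkSooZooZ   [L -> k S o]
kkSooZooZ => kkLoZooZooZ   [S -> L o Z]
kkLoZooZooZ => kkkoZooZooZ   [L -> k]
kkkoZooZooZ => kkkokooZooZ   [Z -> k]
kkkokooZooZ => kkkokoooooZ   [Z -> o]
kkkokoooooZ => kkkokoooooSk   [Z -> S k]
kkkokoooooSk => kkkokoooookook   [S -> k o o]

S => LoZ => kSooZ => kLoZooZ => kkSooZooZ => kkLoZooZooZ => kkkoZooZooZ => kkkokooZooZ => kkkokoooooZ => kkkokoooooSk => kkkokoooookook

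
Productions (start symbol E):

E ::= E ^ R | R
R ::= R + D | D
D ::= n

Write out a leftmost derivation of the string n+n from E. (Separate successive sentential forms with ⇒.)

E⇒R⇒R+D⇒D+D⇒n+D⇒n+n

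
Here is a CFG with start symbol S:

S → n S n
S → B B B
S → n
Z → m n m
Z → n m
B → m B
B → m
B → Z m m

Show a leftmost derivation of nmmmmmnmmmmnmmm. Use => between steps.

S=>BBB=>ZmmBB=>nmmmBB=>nmmmmBB=>nmmmmZmmB=>nmmmmmnmmmB=>nmmmmmnmmmZmm=>nmmmmmnmmmmnmmm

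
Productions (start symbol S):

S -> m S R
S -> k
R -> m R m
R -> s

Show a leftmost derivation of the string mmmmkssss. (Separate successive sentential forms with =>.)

S => mSR => mmSRR => mmmSRRR => mmmmSRRRR => mmmmkRRRR => mmmmksRRR => mmmmkssRR => mmmmksssR => mmmmkssss

S => mSR   [S -> m S R]
mSR => mmSRR   [S -> m S R]
mmSRR => mmmSRRR   [S -> m S R]
mmmSRRR => mmmmSRRRR   [S -> m S R]
mmmmSRRRR => mmmmkRRRR   [S -> k]
mmmmkRRRR => mmmmksRRR   [R -> s]
mmmmksRRR => mmmmkssRR   [R -> s]
mmmmkssRR => mmmmksssR   [R -> s]
mmmmksssR => mmmmkssss   [R -> s]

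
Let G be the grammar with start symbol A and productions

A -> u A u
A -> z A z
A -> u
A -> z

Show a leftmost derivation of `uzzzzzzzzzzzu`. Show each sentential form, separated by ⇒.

A ⇒ uAu ⇒ uzAzu ⇒ uzzAzzu ⇒ uzzzAzzzu ⇒ uzzzzAzzzzu ⇒ uzzzzzAzzzzzu ⇒ uzzzzzzzzzzzu

A ⇒ uAu   [A -> u A u]
uAu ⇒ uzAzu   [A -> z A z]
uzAzu ⇒ uzzAzzu   [A -> z A z]
uzzAzzu ⇒ uzzzAzzzu   [A -> z A z]
uzzzAzzzu ⇒ uzzzzAzzzzu   [A -> z A z]
uzzzzAzzzzu ⇒ uzzzzzAzzzzzu   [A -> z A z]
uzzzzzAzzzzzu ⇒ uzzzzzzzzzzzu   [A -> z]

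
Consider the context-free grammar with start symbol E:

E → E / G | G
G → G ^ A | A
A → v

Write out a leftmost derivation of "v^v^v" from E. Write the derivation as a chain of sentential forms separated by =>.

E => G => G^A => G^A^A => A^A^A => v^A^A => v^v^A => v^v^v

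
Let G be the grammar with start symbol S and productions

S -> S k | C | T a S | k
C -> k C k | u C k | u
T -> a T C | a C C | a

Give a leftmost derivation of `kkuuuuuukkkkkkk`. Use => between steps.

S => C   [S -> C]
C => kCk   [C -> k C k]
kCk => kkCkk   [C -> k C k]
kkCkk => kkuCkkk   [C -> u C k]
kkuCkkk => kkuuCkkkk   [C -> u C k]
kkuuCkkkk => kkuuuCkkkkk   [C -> u C k]
kkuuuCkkkkk => kkuuuuCkkkkkk   [C -> u C k]
kkuuuuCkkkkkk => kkuuuuuCkkkkkkk   [C -> u C k]
kkuuuuuCkkkkkkk => kkuuuuuukkkkkkk   [C -> u]

S => C => kCk => kkCkk => kkuCkkk => kkuuCkkkk => kkuuuCkkkkk => kkuuuuCkkkkkk => kkuuuuuCkkkkkkk => kkuuuuuukkkkkkk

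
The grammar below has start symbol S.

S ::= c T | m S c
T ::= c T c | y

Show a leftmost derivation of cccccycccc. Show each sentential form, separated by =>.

S => cT   [S ::= c T]
cT => ccTc   [T ::= c T c]
ccTc => cccTcc   [T ::= c T c]
cccTcc => ccccTccc   [T ::= c T c]
ccccTccc => cccccTcccc   [T ::= c T c]
cccccTcccc => cccccycccc   [T ::= y]

S => cT => ccTc => cccTcc => ccccTccc => cccccTcccc => cccccycccc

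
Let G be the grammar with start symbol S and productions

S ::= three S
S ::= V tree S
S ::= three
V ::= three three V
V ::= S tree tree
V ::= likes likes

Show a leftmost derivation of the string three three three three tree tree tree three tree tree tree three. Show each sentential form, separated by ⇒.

S ⇒ three S   [S ::= three S]
three S ⇒ three V tree S   [S ::= V tree S]
three V tree S ⇒ three three three V tree S   [V ::= three three V]
three three three V tree S ⇒ three three three S tree tree tree S   [V ::= S tree tree]
three three three S tree tree tree S ⇒ three three three V tree S tree tree tree S   [S ::= V tree S]
three three three V tree S tree tree tree S ⇒ three three three S tree tree tree S tree tree tree S   [V ::= S tree tree]
three three three S tree tree tree S tree tree tree S ⇒ three three three three tree tree tree S tree tree tree S   [S ::= three]
three three three three tree tree tree S tree tree tree S ⇒ three three three three tree tree tree three tree tree tree S   [S ::= three]
three three three three tree tree tree three tree tree tree S ⇒ three three three three tree tree tree three tree tree tree three   [S ::= three]

S ⇒ three S ⇒ three V tree S ⇒ three three three V tree S ⇒ three three three S tree tree tree S ⇒ three three three V tree S tree tree tree S ⇒ three three three S tree tree tree S tree tree tree S ⇒ three three three three tree tree tree S tree tree tree S ⇒ three three three three tree tree tree three tree tree tree S ⇒ three three three three tree tree tree three tree tree tree three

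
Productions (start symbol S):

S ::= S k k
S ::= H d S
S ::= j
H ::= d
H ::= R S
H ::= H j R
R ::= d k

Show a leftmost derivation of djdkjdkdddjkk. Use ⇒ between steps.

S⇒HdS⇒HjRdS⇒HjRjRdS⇒djRjRdS⇒djdkjRdS⇒djdkjdkdS⇒djdkjdkdSkk⇒djdkjdkdHdSkk⇒djdkjdkdddSkk⇒djdkjdkdddjkk

S ⇒ HdS   [S ::= H d S]
HdS ⇒ HjRdS   [H ::= H j R]
HjRdS ⇒ HjRjRdS   [H ::= H j R]
HjRjRdS ⇒ djRjRdS   [H ::= d]
djRjRdS ⇒ djdkjRdS   [R ::= d k]
djdkjRdS ⇒ djdkjdkdS   [R ::= d k]
djdkjdkdS ⇒ djdkjdkdSkk   [S ::= S k k]
djdkjdkdSkk ⇒ djdkjdkdHdSkk   [S ::= H d S]
djdkjdkdHdSkk ⇒ djdkjdkdddSkk   [H ::= d]
djdkjdkdddSkk ⇒ djdkjdkdddjkk   [S ::= j]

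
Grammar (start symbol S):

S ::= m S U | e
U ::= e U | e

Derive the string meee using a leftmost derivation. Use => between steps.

S => mSU => meU => meeU => meee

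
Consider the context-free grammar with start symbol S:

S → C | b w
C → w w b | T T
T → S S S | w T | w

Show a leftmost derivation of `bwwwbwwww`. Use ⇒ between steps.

S ⇒ C   [S → C]
C ⇒ TT   [C → T T]
TT ⇒ SSST   [T → S S S]
SSST ⇒ bwSST   [S → b w]
bwSST ⇒ bwCST   [S → C]
bwCST ⇒ bwwwbST   [C → w w b]
bwwwbST ⇒ bwwwbCT   [S → C]
bwwwbCT ⇒ bwwwbTTT   [C → T T]
bwwwbTTT ⇒ bwwwbwTTT   [T → w T]
bwwwbwTTT ⇒ bwwwbwwTT   [T → w]
bwwwbwwTT ⇒ bwwwbwwwT   [T → w]
bwwwbwwwT ⇒ bwwwbwwww   [T → w]

S ⇒ C ⇒ TT ⇒ SSST ⇒ bwSST ⇒ bwCST ⇒ bwwwbST ⇒ bwwwbCT ⇒ bwwwbTTT ⇒ bwwwbwTTT ⇒ bwwwbwwTT ⇒ bwwwbwwwT ⇒ bwwwbwwww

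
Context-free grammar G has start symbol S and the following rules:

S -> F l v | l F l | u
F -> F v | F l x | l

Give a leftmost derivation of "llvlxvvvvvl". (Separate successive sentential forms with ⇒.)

S ⇒ lFl   [S -> l F l]
lFl ⇒ lFvl   [F -> F v]
lFvl ⇒ lFvvl   [F -> F v]
lFvvl ⇒ lFvvvl   [F -> F v]
lFvvvl ⇒ lFvvvvl   [F -> F v]
lFvvvvl ⇒ lFvvvvvl   [F -> F v]
lFvvvvvl ⇒ lFlxvvvvvl   [F -> F l x]
lFlxvvvvvl ⇒ lFvlxvvvvvl   [F -> F v]
lFvlxvvvvvl ⇒ llvlxvvvvvl   [F -> l]

S⇒lFl⇒lFvl⇒lFvvl⇒lFvvvl⇒lFvvvvl⇒lFvvvvvl⇒lFlxvvvvvl⇒lFvlxvvvvvl⇒llvlxvvvvvl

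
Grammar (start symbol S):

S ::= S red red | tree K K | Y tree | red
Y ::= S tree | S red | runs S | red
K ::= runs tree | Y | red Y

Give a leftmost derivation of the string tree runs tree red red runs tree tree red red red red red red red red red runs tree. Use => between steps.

S => tree K K => tree Y K => tree S red K => tree S red red red K => tree S red red red red red K => tree S red red red red red red red K => tree S red red red red red red red red red K => tree Y tree red red red red red red red red red K => tree runs S tree red red red red red red red red red K => tree runs tree K K tree red red red red red red red red red K => tree runs tree red Y K tree red red red red red red red red red K => tree runs tree red red K tree red red red red red red red red red K => tree runs tree red red runs tree tree red red red red red red red red red K => tree runs tree red red runs tree tree red red red red red red red red red runs tree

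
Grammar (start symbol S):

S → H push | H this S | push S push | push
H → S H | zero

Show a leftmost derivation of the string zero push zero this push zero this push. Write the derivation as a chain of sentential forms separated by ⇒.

S ⇒ H this S   [S → H this S]
H this S ⇒ S H this S   [H → S H]
S H this S ⇒ H push H this S   [S → H push]
H push H this S ⇒ zero push H this S   [H → zero]
zero push H this S ⇒ zero push S H this S   [H → S H]
zero push S H this S ⇒ zero push H this S H this S   [S → H this S]
zero push H this S H this S ⇒ zero push zero this S H this S   [H → zero]
zero push zero this S H this S ⇒ zero push zero this push H this S   [S → push]
zero push zero this push H this S ⇒ zero push zero this push zero this S   [H → zero]
zero push zero this push zero this S ⇒ zero push zero this push zero this push   [S → push]

S ⇒ H this S ⇒ S H this S ⇒ H push H this S ⇒ zero push H this S ⇒ zero push S H this S ⇒ zero push H this S H this S ⇒ zero push zero this S H this S ⇒ zero push zero this push H this S ⇒ zero push zero this push zero this S ⇒ zero push zero this push zero this push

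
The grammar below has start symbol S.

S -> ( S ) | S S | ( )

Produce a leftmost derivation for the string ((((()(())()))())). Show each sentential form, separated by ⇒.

S ⇒ (S)   [S -> ( S )]
(S) ⇒ ((S))   [S -> ( S )]
((S)) ⇒ ((SS))   [S -> S S]
((SS)) ⇒ (((S)S))   [S -> ( S )]
(((S)S)) ⇒ ((((S))S))   [S -> ( S )]
((((S))S)) ⇒ ((((SS))S))   [S -> S S]
((((SS))S)) ⇒ ((((SSS))S))   [S -> S S]
((((SSS))S)) ⇒ ((((()SS))S))   [S -> ( )]
((((()SS))S)) ⇒ ((((()(S)S))S))   [S -> ( S )]
((((()(S)S))S)) ⇒ ((((()(())S))S))   [S -> ( )]
((((()(())S))S)) ⇒ ((((()(())()))S))   [S -> ( )]
((((()(())()))S)) ⇒ ((((()(())()))()))   [S -> ( )]

S⇒(S)⇒((S))⇒((SS))⇒(((S)S))⇒((((S))S))⇒((((SS))S))⇒((((SSS))S))⇒((((()SS))S))⇒((((()(S)S))S))⇒((((()(())S))S))⇒((((()(())()))S))⇒((((()(())()))()))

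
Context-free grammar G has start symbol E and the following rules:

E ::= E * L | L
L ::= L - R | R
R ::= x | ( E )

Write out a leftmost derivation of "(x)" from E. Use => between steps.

E => L => R => (E) => (L) => (R) => (x)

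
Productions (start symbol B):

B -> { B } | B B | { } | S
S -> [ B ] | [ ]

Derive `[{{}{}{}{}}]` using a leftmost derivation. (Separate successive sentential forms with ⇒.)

B⇒S⇒[B]⇒[{B}]⇒[{BB}]⇒[{BBB}]⇒[{BBBB}]⇒[{{}BBB}]⇒[{{}{}BB}]⇒[{{}{}{}B}]⇒[{{}{}{}{}}]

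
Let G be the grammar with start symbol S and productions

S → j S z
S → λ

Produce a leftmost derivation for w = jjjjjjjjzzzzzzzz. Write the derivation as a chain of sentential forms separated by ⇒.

S ⇒ jSz ⇒ jjSzz ⇒ jjjSzzz ⇒ jjjjSzzzz ⇒ jjjjjSzzzzz ⇒ jjjjjjSzzzzzz ⇒ jjjjjjjSzzzzzzz ⇒ jjjjjjjjSzzzzzzzz ⇒ jjjjjjjjzzzzzzzz

S ⇒ jSz   [S → j S z]
jSz ⇒ jjSzz   [S → j S z]
jjSzz ⇒ jjjSzzz   [S → j S z]
jjjSzzz ⇒ jjjjSzzzz   [S → j S z]
jjjjSzzzz ⇒ jjjjjSzzzzz   [S → j S z]
jjjjjSzzzzz ⇒ jjjjjjSzzzzzz   [S → j S z]
jjjjjjSzzzzzz ⇒ jjjjjjjSzzzzzzz   [S → j S z]
jjjjjjjSzzzzzzz ⇒ jjjjjjjjSzzzzzzzz   [S → j S z]
jjjjjjjjSzzzzzzzz ⇒ jjjjjjjjzzzzzzzz   [S → λ]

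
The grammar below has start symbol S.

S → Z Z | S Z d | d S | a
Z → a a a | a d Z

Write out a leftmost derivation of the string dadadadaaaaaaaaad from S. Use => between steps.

S => dS   [S → d S]
dS => dSZd   [S → S Z d]
dSZd => dZZZd   [S → Z Z]
dZZZd => dadZZZd   [Z → a d Z]
dadZZZd => dadadZZZd   [Z → a d Z]
dadadZZZd => dadadadZZZd   [Z → a d Z]
dadadadZZZd => dadadadaaaZZd   [Z → a a a]
dadadadaaaZZd => dadadadaaaaaaZd   [Z → a a a]
dadadadaaaaaaZd => dadadadaaaaaaaaad   [Z → a a a]

S=>dS=>dSZd=>dZZZd=>dadZZZd=>dadadZZZd=>dadadadZZZd=>dadadadaaaZZd=>dadadadaaaaaaZd=>dadadadaaaaaaaaad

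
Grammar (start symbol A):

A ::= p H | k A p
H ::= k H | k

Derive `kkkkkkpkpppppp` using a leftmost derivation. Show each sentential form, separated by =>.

A => kAp => kkApp => kkkAppp => kkkkApppp => kkkkkAppppp => kkkkkkApppppp => kkkkkkpHpppppp => kkkkkkpkpppppp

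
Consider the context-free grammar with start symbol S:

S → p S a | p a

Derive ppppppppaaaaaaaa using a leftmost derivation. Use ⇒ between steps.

S⇒pSa⇒ppSaa⇒pppSaaa⇒ppppSaaaa⇒pppppSaaaaa⇒ppppppSaaaaaa⇒pppppppSaaaaaaa⇒ppppppppaaaaaaaa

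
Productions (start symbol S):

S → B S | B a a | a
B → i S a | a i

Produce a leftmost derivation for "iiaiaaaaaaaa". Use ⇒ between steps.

S ⇒ Baa ⇒ iSaaa ⇒ iBaaaaa ⇒ iiSaaaaaa ⇒ iiBaaaaaaaa ⇒ iiaiaaaaaaaa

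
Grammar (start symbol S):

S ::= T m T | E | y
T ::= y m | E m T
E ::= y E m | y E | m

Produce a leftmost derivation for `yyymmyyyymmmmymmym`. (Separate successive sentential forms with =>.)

S => TmT   [S ::= T m T]
TmT => EmTmT   [T ::= E m T]
EmTmT => yEmTmT   [E ::= y E]
yEmTmT => yyEmTmT   [E ::= y E]
yyEmTmT => yyyEmTmT   [E ::= y E]
yyyEmTmT => yyymmTmT   [E ::= m]
yyymmTmT => yyymmEmTmT   [T ::= E m T]
yyymmEmTmT => yyymmyEmTmT   [E ::= y E]
yyymmyEmTmT => yyymmyyEmmTmT   [E ::= y E m]
yyymmyyEmmTmT => yyymmyyyEmmTmT   [E ::= y E]
yyymmyyyEmmTmT => yyymmyyyyEmmmTmT   [E ::= y E m]
yyymmyyyyEmmmTmT => yyymmyyyymmmmTmT   [E ::= m]
yyymmyyyymmmmTmT => yyymmyyyymmmmymmT   [T ::= y m]
yyymmyyyymmmmymmT => yyymmyyyymmmmymmym   [T ::= y m]

S => TmT => EmTmT => yEmTmT => yyEmTmT => yyyEmTmT => yyymmTmT => yyymmEmTmT => yyymmyEmTmT => yyymmyyEmmTmT => yyymmyyyEmmTmT => yyymmyyyyEmmmTmT => yyymmyyyymmmmTmT => yyymmyyyymmmmymmT => yyymmyyyymmmmymmym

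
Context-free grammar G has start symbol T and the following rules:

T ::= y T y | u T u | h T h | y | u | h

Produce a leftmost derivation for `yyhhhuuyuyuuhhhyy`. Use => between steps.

T => yTy   [T ::= y T y]
yTy => yyTyy   [T ::= y T y]
yyTyy => yyhThyy   [T ::= h T h]
yyhThyy => yyhhThhyy   [T ::= h T h]
yyhhThhyy => yyhhhThhhyy   [T ::= h T h]
yyhhhThhhyy => yyhhhuTuhhhyy   [T ::= u T u]
yyhhhuTuhhhyy => yyhhhuuTuuhhhyy   [T ::= u T u]
yyhhhuuTuuhhhyy => yyhhhuuyTyuuhhhyy   [T ::= y T y]
yyhhhuuyTyuuhhhyy => yyhhhuuyuyuuhhhyy   [T ::= u]

T=>yTy=>yyTyy=>yyhThyy=>yyhhThhyy=>yyhhhThhhyy=>yyhhhuTuhhhyy=>yyhhhuuTuuhhhyy=>yyhhhuuyTyuuhhhyy=>yyhhhuuyuyuuhhhyy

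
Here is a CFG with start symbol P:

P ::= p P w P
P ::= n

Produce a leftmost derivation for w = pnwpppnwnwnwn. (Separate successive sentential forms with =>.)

P => pPwP   [P ::= p P w P]
pPwP => pnwP   [P ::= n]
pnwP => pnwpPwP   [P ::= p P w P]
pnwpPwP => pnwppPwPwP   [P ::= p P w P]
pnwppPwPwP => pnwpppPwPwPwP   [P ::= p P w P]
pnwpppPwPwPwP => pnwpppnwPwPwP   [P ::= n]
pnwpppnwPwPwP => pnwpppnwnwPwP   [P ::= n]
pnwpppnwnwPwP => pnwpppnwnwnwP   [P ::= n]
pnwpppnwnwnwP => pnwpppnwnwnwn   [P ::= n]

P => pPwP => pnwP => pnwpPwP => pnwppPwPwP => pnwpppPwPwPwP => pnwpppnwPwPwP => pnwpppnwnwPwP => pnwpppnwnwnwP => pnwpppnwnwnwn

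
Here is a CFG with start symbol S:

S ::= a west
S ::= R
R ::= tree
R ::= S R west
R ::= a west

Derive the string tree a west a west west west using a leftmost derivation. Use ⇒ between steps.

S ⇒ R ⇒ S R west ⇒ R R west ⇒ tree R west ⇒ tree S R west west ⇒ tree a west R west west ⇒ tree a west a west west west

S ⇒ R   [S ::= R]
R ⇒ S R west   [R ::= S R west]
S R west ⇒ R R west   [S ::= R]
R R west ⇒ tree R west   [R ::= tree]
tree R west ⇒ tree S R west west   [R ::= S R west]
tree S R west west ⇒ tree a west R west west   [S ::= a west]
tree a west R west west ⇒ tree a west a west west west   [R ::= a west]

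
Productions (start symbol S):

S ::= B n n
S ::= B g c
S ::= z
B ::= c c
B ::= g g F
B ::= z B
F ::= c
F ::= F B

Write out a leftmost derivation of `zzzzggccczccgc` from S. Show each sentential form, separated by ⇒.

S ⇒ Bgc ⇒ zBgc ⇒ zzBgc ⇒ zzzBgc ⇒ zzzzBgc ⇒ zzzzggFgc ⇒ zzzzggFBgc ⇒ zzzzggFBBgc ⇒ zzzzggcBBgc ⇒ zzzzggcccBgc ⇒ zzzzggccczBgc ⇒ zzzzggccczccgc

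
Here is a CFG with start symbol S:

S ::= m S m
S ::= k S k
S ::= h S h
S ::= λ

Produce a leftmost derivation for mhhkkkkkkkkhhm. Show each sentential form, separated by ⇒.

S ⇒ mSm ⇒ mhShm ⇒ mhhShhm ⇒ mhhkSkhhm ⇒ mhhkkSkkhhm ⇒ mhhkkkSkkkhhm ⇒ mhhkkkkSkkkkhhm ⇒ mhhkkkkkkkkhhm

S ⇒ mSm   [S ::= m S m]
mSm ⇒ mhShm   [S ::= h S h]
mhShm ⇒ mhhShhm   [S ::= h S h]
mhhShhm ⇒ mhhkSkhhm   [S ::= k S k]
mhhkSkhhm ⇒ mhhkkSkkhhm   [S ::= k S k]
mhhkkSkkhhm ⇒ mhhkkkSkkkhhm   [S ::= k S k]
mhhkkkSkkkhhm ⇒ mhhkkkkSkkkkhhm   [S ::= k S k]
mhhkkkkSkkkkhhm ⇒ mhhkkkkkkkkhhm   [S ::= λ]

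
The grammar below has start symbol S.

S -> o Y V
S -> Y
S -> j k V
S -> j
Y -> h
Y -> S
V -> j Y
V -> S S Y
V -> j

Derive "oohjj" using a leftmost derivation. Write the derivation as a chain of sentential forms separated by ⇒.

S ⇒ oYV ⇒ oSV ⇒ ooYVV ⇒ oohVV ⇒ oohjV ⇒ oohjj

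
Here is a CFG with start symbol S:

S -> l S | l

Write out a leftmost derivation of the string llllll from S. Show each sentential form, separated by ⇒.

S⇒lS⇒llS⇒lllS⇒llllS⇒lllllS⇒llllll

S ⇒ lS   [S -> l S]
lS ⇒ llS   [S -> l S]
llS ⇒ lllS   [S -> l S]
lllS ⇒ llllS   [S -> l S]
llllS ⇒ lllllS   [S -> l S]
lllllS ⇒ llllll   [S -> l]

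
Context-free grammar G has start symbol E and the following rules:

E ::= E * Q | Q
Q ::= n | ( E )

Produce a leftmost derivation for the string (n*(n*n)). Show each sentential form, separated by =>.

E => Q   [E ::= Q]
Q => (E)   [Q ::= ( E )]
(E) => (E*Q)   [E ::= E * Q]
(E*Q) => (Q*Q)   [E ::= Q]
(Q*Q) => (n*Q)   [Q ::= n]
(n*Q) => (n*(E))   [Q ::= ( E )]
(n*(E)) => (n*(E*Q))   [E ::= E * Q]
(n*(E*Q)) => (n*(Q*Q))   [E ::= Q]
(n*(Q*Q)) => (n*(n*Q))   [Q ::= n]
(n*(n*Q)) => (n*(n*n))   [Q ::= n]

E => Q => (E) => (E*Q) => (Q*Q) => (n*Q) => (n*(E)) => (n*(E*Q)) => (n*(Q*Q)) => (n*(n*Q)) => (n*(n*n))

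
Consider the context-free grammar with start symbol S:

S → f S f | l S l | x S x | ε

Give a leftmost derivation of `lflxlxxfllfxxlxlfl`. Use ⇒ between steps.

S⇒lSl⇒lfSfl⇒lflSlfl⇒lflxSxlfl⇒lflxlSlxlfl⇒lflxlxSxlxlfl⇒lflxlxxSxxlxlfl⇒lflxlxxfSfxxlxlfl⇒lflxlxxflSlfxxlxlfl⇒lflxlxxfllfxxlxlfl

S ⇒ lSl   [S → l S l]
lSl ⇒ lfSfl   [S → f S f]
lfSfl ⇒ lflSlfl   [S → l S l]
lflSlfl ⇒ lflxSxlfl   [S → x S x]
lflxSxlfl ⇒ lflxlSlxlfl   [S → l S l]
lflxlSlxlfl ⇒ lflxlxSxlxlfl   [S → x S x]
lflxlxSxlxlfl ⇒ lflxlxxSxxlxlfl   [S → x S x]
lflxlxxSxxlxlfl ⇒ lflxlxxfSfxxlxlfl   [S → f S f]
lflxlxxfSfxxlxlfl ⇒ lflxlxxflSlfxxlxlfl   [S → l S l]
lflxlxxflSlfxxlxlfl ⇒ lflxlxxfllfxxlxlfl   [S → ε]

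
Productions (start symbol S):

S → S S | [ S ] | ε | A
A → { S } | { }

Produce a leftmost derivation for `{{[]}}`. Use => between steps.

S => SS => AS => {S}S => {SS}S => {SSS}S => {ASS}S => {{S}SS}S => {{[S]}SS}S => {{[]}SS}S => {{[]}S}S => {{[]}}S => {{[]}}

S => SS   [S → S S]
SS => AS   [S → A]
AS => {S}S   [A → { S }]
{S}S => {SS}S   [S → S S]
{SS}S => {SSS}S   [S → S S]
{SSS}S => {ASS}S   [S → A]
{ASS}S => {{S}SS}S   [A → { S }]
{{S}SS}S => {{[S]}SS}S   [S → [ S ]]
{{[S]}SS}S => {{[]}SS}S   [S → ε]
{{[]}SS}S => {{[]}S}S   [S → ε]
{{[]}S}S => {{[]}}S   [S → ε]
{{[]}}S => {{[]}}   [S → ε]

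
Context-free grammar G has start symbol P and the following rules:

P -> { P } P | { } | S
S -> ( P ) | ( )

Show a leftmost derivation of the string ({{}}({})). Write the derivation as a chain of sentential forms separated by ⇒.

P ⇒ S ⇒ (P) ⇒ ({P}P) ⇒ ({{}}P) ⇒ ({{}}S) ⇒ ({{}}(P)) ⇒ ({{}}({}))

P ⇒ S   [P -> S]
S ⇒ (P)   [S -> ( P )]
(P) ⇒ ({P}P)   [P -> { P } P]
({P}P) ⇒ ({{}}P)   [P -> { }]
({{}}P) ⇒ ({{}}S)   [P -> S]
({{}}S) ⇒ ({{}}(P))   [S -> ( P )]
({{}}(P)) ⇒ ({{}}({}))   [P -> { }]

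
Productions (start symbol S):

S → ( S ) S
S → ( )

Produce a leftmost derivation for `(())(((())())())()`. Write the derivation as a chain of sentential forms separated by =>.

S => (S)S   [S → ( S ) S]
(S)S => (())S   [S → ( )]
(())S => (())(S)S   [S → ( S ) S]
(())(S)S => (())((S)S)S   [S → ( S ) S]
(())((S)S)S => (())(((S)S)S)S   [S → ( S ) S]
(())(((S)S)S)S => (())(((())S)S)S   [S → ( )]
(())(((())S)S)S => (())(((())())S)S   [S → ( )]
(())(((())())S)S => (())(((())())())S   [S → ( )]
(())(((())())())S => (())(((())())())()   [S → ( )]

S=>(S)S=>(())S=>(())(S)S=>(())((S)S)S=>(())(((S)S)S)S=>(())(((())S)S)S=>(())(((())())S)S=>(())(((())())())S=>(())(((())())())()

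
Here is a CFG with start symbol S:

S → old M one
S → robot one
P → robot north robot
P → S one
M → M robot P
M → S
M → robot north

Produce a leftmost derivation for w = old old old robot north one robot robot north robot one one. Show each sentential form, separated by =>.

S => old M one => old S one => old old M one one => old old M robot P one one => old old S robot P one one => old old old M one robot P one one => old old old robot north one robot P one one => old old old robot north one robot robot north robot one one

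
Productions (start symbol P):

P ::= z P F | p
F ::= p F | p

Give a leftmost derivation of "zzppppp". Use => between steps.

P => zPF => zzPFF => zzpFF => zzppF => zzpppF => zzppppF => zzppppp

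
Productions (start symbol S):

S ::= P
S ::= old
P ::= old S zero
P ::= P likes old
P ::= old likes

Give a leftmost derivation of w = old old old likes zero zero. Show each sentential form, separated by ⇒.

S ⇒ P ⇒ old S zero ⇒ old P zero ⇒ old old S zero zero ⇒ old old P zero zero ⇒ old old old likes zero zero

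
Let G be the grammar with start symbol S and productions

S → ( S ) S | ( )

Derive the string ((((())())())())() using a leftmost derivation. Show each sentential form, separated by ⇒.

S ⇒ (S)S ⇒ ((S)S)S ⇒ (((S)S)S)S ⇒ ((((S)S)S)S)S ⇒ ((((())S)S)S)S ⇒ ((((())())S)S)S ⇒ ((((())())())S)S ⇒ ((((())())())())S ⇒ ((((())())())())()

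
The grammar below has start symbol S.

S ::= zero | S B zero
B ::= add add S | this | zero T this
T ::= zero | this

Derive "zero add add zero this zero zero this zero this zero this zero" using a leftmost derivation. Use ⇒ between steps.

S ⇒ S B zero   [S ::= S B zero]
S B zero ⇒ S B zero B zero   [S ::= S B zero]
S B zero B zero ⇒ S B zero B zero B zero   [S ::= S B zero]
S B zero B zero B zero ⇒ S B zero B zero B zero B zero   [S ::= S B zero]
S B zero B zero B zero B zero ⇒ zero B zero B zero B zero B zero   [S ::= zero]
zero B zero B zero B zero B zero ⇒ zero add add S zero B zero B zero B zero   [B ::= add add S]
zero add add S zero B zero B zero B zero ⇒ zero add add S B zero zero B zero B zero B zero   [S ::= S B zero]
zero add add S B zero zero B zero B zero B zero ⇒ zero add add zero B zero zero B zero B zero B zero   [S ::= zero]
zero add add zero B zero zero B zero B zero B zero ⇒ zero add add zero this zero zero B zero B zero B zero   [B ::= this]
zero add add zero this zero zero B zero B zero B zero ⇒ zero add add zero this zero zero this zero B zero B zero   [B ::= this]
zero add add zero this zero zero this zero B zero B zero ⇒ zero add add zero this zero zero this zero this zero B zero   [B ::= this]
zero add add zero this zero zero this zero this zero B zero ⇒ zero add add zero this zero zero this zero this zero this zero   [B ::= this]

S ⇒ S B zero ⇒ S B zero B zero ⇒ S B zero B zero B zero ⇒ S B zero B zero B zero B zero ⇒ zero B zero B zero B zero B zero ⇒ zero add add S zero B zero B zero B zero ⇒ zero add add S B zero zero B zero B zero B zero ⇒ zero add add zero B zero zero B zero B zero B zero ⇒ zero add add zero this zero zero B zero B zero B zero ⇒ zero add add zero this zero zero this zero B zero B zero ⇒ zero add add zero this zero zero this zero this zero B zero ⇒ zero add add zero this zero zero this zero this zero this zero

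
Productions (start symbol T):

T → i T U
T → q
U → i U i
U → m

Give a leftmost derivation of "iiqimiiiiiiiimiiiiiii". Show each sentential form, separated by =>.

T => iTU   [T → i T U]
iTU => iiTUU   [T → i T U]
iiTUU => iiqUU   [T → q]
iiqUU => iiqiUiU   [U → i U i]
iiqiUiU => iiqimiU   [U → m]
iiqimiU => iiqimiiUi   [U → i U i]
iiqimiiUi => iiqimiiiUii   [U → i U i]
iiqimiiiUii => iiqimiiiiUiii   [U → i U i]
iiqimiiiiUiii => iiqimiiiiiUiiii   [U → i U i]
iiqimiiiiiUiiii => iiqimiiiiiiUiiiii   [U → i U i]
iiqimiiiiiiUiiiii => iiqimiiiiiiiUiiiiii   [U → i U i]
iiqimiiiiiiiUiiiiii => iiqimiiiiiiiiUiiiiiii   [U → i U i]
iiqimiiiiiiiiUiiiiiii => iiqimiiiiiiiimiiiiiii   [U → m]

T=>iTU=>iiTUU=>iiqUU=>iiqiUiU=>iiqimiU=>iiqimiiUi=>iiqimiiiUii=>iiqimiiiiUiii=>iiqimiiiiiUiiii=>iiqimiiiiiiUiiiii=>iiqimiiiiiiiUiiiiii=>iiqimiiiiiiiiUiiiiiii=>iiqimiiiiiiiimiiiiiii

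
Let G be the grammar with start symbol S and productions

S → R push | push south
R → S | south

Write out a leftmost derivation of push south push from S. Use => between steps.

S => R push   [S → R push]
R push => S push   [R → S]
S push => push south push   [S → push south]

S => R push => S push => push south push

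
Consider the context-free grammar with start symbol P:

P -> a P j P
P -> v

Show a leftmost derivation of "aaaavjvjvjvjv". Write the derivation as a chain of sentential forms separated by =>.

P => aPjP => aaPjPjP => aaaPjPjPjP => aaaaPjPjPjPjP => aaaavjPjPjPjP => aaaavjvjPjPjP => aaaavjvjvjPjP => aaaavjvjvjvjP => aaaavjvjvjvjv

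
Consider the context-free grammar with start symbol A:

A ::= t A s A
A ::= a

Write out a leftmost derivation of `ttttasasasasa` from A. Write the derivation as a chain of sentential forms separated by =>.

A => tAsA => ttAsAsA => tttAsAsAsA => ttttAsAsAsAsA => ttttasAsAsAsA => ttttasasAsAsA => ttttasasasAsA => ttttasasasasA => ttttasasasasa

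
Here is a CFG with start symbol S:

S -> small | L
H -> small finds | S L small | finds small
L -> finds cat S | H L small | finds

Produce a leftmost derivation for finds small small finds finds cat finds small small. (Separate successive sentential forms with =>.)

S => L => H L small => finds small L small => finds small H L small small => finds small small finds L small small => finds small small finds finds cat S small small => finds small small finds finds cat L small small => finds small small finds finds cat finds small small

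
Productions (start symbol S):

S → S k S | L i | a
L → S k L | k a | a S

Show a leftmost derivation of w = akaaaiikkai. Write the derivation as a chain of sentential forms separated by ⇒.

S ⇒ SkS   [S → S k S]
SkS ⇒ LikS   [S → L i]
LikS ⇒ SkLikS   [L → S k L]
SkLikS ⇒ akLikS   [S → a]
akLikS ⇒ akaSikS   [L → a S]
akaSikS ⇒ akaLiikS   [S → L i]
akaLiikS ⇒ akaaSiikS   [L → a S]
akaaSiikS ⇒ akaaaiikS   [S → a]
akaaaiikS ⇒ akaaaiikLi   [S → L i]
akaaaiikLi ⇒ akaaaiikkai   [L → k a]

S ⇒ SkS ⇒ LikS ⇒ SkLikS ⇒ akLikS ⇒ akaSikS ⇒ akaLiikS ⇒ akaaSiikS ⇒ akaaaiikS ⇒ akaaaiikLi ⇒ akaaaiikkai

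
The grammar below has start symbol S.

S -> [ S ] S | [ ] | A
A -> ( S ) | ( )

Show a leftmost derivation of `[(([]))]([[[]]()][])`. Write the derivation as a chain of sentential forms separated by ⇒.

S ⇒ [S]S ⇒ [A]S ⇒ [(S)]S ⇒ [(A)]S ⇒ [((S))]S ⇒ [(([]))]S ⇒ [(([]))]A ⇒ [(([]))](S) ⇒ [(([]))]([S]S) ⇒ [(([]))]([[S]S]S) ⇒ [(([]))]([[[]]S]S) ⇒ [(([]))]([[[]]A]S) ⇒ [(([]))]([[[]]()]S) ⇒ [(([]))]([[[]]()][])

S ⇒ [S]S   [S -> [ S ] S]
[S]S ⇒ [A]S   [S -> A]
[A]S ⇒ [(S)]S   [A -> ( S )]
[(S)]S ⇒ [(A)]S   [S -> A]
[(A)]S ⇒ [((S))]S   [A -> ( S )]
[((S))]S ⇒ [(([]))]S   [S -> [ ]]
[(([]))]S ⇒ [(([]))]A   [S -> A]
[(([]))]A ⇒ [(([]))](S)   [A -> ( S )]
[(([]))](S) ⇒ [(([]))]([S]S)   [S -> [ S ] S]
[(([]))]([S]S) ⇒ [(([]))]([[S]S]S)   [S -> [ S ] S]
[(([]))]([[S]S]S) ⇒ [(([]))]([[[]]S]S)   [S -> [ ]]
[(([]))]([[[]]S]S) ⇒ [(([]))]([[[]]A]S)   [S -> A]
[(([]))]([[[]]A]S) ⇒ [(([]))]([[[]]()]S)   [A -> ( )]
[(([]))]([[[]]()]S) ⇒ [(([]))]([[[]]()][])   [S -> [ ]]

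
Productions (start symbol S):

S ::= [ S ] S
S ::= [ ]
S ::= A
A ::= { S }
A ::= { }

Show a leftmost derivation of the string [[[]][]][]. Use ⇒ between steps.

S ⇒ [S]S   [S ::= [ S ] S]
[S]S ⇒ [[S]S]S   [S ::= [ S ] S]
[[S]S]S ⇒ [[[]]S]S   [S ::= [ ]]
[[[]]S]S ⇒ [[[]][]]S   [S ::= [ ]]
[[[]][]]S ⇒ [[[]][]][]   [S ::= [ ]]

S ⇒ [S]S ⇒ [[S]S]S ⇒ [[[]]S]S ⇒ [[[]][]]S ⇒ [[[]][]][]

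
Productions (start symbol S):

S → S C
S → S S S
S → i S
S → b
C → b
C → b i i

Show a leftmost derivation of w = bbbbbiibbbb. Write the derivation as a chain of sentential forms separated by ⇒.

S ⇒ SC   [S → S C]
SC ⇒ SSSC   [S → S S S]
SSSC ⇒ SSSSSC   [S → S S S]
SSSSSC ⇒ bSSSSC   [S → b]
bSSSSC ⇒ bSCSSSC   [S → S C]
bSCSSSC ⇒ bSSSCSSSC   [S → S S S]
bSSSCSSSC ⇒ bbSSCSSSC   [S → b]
bbSSCSSSC ⇒ bbbSCSSSC   [S → b]
bbbSCSSSC ⇒ bbbbCSSSC   [S → b]
bbbbCSSSC ⇒ bbbbbiiSSSC   [C → b i i]
bbbbbiiSSSC ⇒ bbbbbiibSSC   [S → b]
bbbbbiibSSC ⇒ bbbbbiibbSC   [S → b]
bbbbbiibbSC ⇒ bbbbbiibbbC   [S → b]
bbbbbiibbbC ⇒ bbbbbiibbbb   [C → b]

S ⇒ SC ⇒ SSSC ⇒ SSSSSC ⇒ bSSSSC ⇒ bSCSSSC ⇒ bSSSCSSSC ⇒ bbSSCSSSC ⇒ bbbSCSSSC ⇒ bbbbCSSSC ⇒ bbbbbiiSSSC ⇒ bbbbbiibSSC ⇒ bbbbbiibbSC ⇒ bbbbbiibbbC ⇒ bbbbbiibbbb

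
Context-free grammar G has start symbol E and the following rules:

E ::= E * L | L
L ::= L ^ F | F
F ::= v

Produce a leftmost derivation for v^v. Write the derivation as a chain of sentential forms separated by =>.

E=>L=>L^F=>F^F=>v^F=>v^v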